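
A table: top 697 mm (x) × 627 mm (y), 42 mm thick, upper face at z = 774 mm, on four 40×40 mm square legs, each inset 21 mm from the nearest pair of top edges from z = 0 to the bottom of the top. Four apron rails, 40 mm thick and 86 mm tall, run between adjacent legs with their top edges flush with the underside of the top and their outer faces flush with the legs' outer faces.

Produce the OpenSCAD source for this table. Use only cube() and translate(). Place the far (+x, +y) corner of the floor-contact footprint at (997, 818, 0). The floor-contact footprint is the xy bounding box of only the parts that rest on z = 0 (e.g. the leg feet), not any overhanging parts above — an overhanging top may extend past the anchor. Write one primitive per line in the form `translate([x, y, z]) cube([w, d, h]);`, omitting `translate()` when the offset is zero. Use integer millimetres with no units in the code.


translate([321, 212, 732]) cube([697, 627, 42]);
translate([342, 233, 0]) cube([40, 40, 732]);
translate([957, 233, 0]) cube([40, 40, 732]);
translate([342, 778, 0]) cube([40, 40, 732]);
translate([957, 778, 0]) cube([40, 40, 732]);
translate([382, 233, 646]) cube([575, 40, 86]);
translate([382, 778, 646]) cube([575, 40, 86]);
translate([342, 273, 646]) cube([40, 505, 86]);
translate([957, 273, 646]) cube([40, 505, 86]);


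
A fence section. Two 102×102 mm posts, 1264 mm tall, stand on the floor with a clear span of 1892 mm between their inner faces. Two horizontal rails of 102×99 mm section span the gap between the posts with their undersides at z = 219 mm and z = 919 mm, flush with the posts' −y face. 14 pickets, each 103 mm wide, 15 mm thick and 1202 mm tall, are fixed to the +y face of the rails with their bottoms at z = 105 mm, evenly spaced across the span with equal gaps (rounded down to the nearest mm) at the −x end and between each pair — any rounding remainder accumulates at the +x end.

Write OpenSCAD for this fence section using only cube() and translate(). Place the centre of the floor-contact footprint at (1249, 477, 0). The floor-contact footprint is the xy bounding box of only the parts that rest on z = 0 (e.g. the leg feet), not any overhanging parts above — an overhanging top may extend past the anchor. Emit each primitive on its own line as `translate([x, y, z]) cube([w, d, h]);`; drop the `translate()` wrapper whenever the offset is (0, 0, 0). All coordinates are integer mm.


translate([201, 426, 0]) cube([102, 102, 1264]);
translate([2195, 426, 0]) cube([102, 102, 1264]);
translate([303, 426, 219]) cube([1892, 102, 99]);
translate([303, 426, 919]) cube([1892, 102, 99]);
translate([333, 528, 105]) cube([103, 15, 1202]);
translate([466, 528, 105]) cube([103, 15, 1202]);
translate([599, 528, 105]) cube([103, 15, 1202]);
translate([732, 528, 105]) cube([103, 15, 1202]);
translate([865, 528, 105]) cube([103, 15, 1202]);
translate([998, 528, 105]) cube([103, 15, 1202]);
translate([1131, 528, 105]) cube([103, 15, 1202]);
translate([1264, 528, 105]) cube([103, 15, 1202]);
translate([1397, 528, 105]) cube([103, 15, 1202]);
translate([1530, 528, 105]) cube([103, 15, 1202]);
translate([1663, 528, 105]) cube([103, 15, 1202]);
translate([1796, 528, 105]) cube([103, 15, 1202]);
translate([1929, 528, 105]) cube([103, 15, 1202]);
translate([2062, 528, 105]) cube([103, 15, 1202]);


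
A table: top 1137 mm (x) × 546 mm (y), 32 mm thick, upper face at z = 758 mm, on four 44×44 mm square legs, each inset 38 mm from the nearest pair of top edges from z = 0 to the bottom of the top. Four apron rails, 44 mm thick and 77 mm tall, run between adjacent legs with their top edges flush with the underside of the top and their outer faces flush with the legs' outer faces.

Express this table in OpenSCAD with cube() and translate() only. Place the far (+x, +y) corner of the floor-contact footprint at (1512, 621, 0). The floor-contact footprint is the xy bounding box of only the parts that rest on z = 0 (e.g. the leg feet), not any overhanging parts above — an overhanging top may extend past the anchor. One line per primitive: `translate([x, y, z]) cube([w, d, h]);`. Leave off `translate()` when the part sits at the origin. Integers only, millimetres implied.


// leg_h = 758 - 32 = 726
// apron z = 726 - 77 = 649
translate([413, 113, 726]) cube([1137, 546, 32]);
translate([451, 151, 0]) cube([44, 44, 726]);
translate([1468, 151, 0]) cube([44, 44, 726]);
translate([451, 577, 0]) cube([44, 44, 726]);
translate([1468, 577, 0]) cube([44, 44, 726]);
translate([495, 151, 649]) cube([973, 44, 77]);
translate([495, 577, 649]) cube([973, 44, 77]);
translate([451, 195, 649]) cube([44, 382, 77]);
translate([1468, 195, 649]) cube([44, 382, 77]);


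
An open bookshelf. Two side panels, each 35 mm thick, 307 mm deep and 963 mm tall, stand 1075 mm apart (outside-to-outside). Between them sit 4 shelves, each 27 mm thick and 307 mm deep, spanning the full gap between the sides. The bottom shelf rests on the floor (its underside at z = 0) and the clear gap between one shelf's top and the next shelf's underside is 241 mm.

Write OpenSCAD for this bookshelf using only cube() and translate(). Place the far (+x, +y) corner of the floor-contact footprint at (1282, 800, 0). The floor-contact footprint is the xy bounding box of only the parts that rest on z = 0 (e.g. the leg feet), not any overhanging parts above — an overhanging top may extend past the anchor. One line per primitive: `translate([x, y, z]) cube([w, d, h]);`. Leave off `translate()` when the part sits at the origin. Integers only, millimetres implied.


translate([207, 493, 0]) cube([35, 307, 963]);
translate([1247, 493, 0]) cube([35, 307, 963]);
translate([242, 493, 0]) cube([1005, 307, 27]);
translate([242, 493, 268]) cube([1005, 307, 27]);
translate([242, 493, 536]) cube([1005, 307, 27]);
translate([242, 493, 804]) cube([1005, 307, 27]);


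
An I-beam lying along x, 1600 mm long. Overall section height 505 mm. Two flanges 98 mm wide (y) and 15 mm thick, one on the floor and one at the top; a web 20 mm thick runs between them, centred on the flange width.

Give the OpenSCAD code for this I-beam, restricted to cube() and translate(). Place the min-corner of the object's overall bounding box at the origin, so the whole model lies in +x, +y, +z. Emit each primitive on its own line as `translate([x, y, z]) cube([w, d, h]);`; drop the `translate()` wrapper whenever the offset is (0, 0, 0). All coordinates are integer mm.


cube([1600, 98, 15]);
translate([0, 39, 15]) cube([1600, 20, 475]);
translate([0, 0, 490]) cube([1600, 98, 15]);


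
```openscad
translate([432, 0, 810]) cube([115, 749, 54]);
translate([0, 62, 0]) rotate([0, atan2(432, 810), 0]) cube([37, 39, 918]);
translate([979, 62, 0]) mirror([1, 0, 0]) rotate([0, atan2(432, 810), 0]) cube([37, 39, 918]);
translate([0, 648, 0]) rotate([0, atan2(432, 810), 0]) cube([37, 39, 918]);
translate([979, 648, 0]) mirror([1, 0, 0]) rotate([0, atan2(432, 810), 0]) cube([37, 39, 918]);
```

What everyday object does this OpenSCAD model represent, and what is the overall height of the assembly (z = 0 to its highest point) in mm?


A sawhorse. The overall height is 864 mm.

A beam across two mirrored pairs of raked legs — a sawhorse. The beam's underside is at z = 810 (matching the legs' vertical rise in atan2(432, 810)) and the beam is 54 mm tall, so its top is at 810 + 54 = 864 mm. The raked legs top out at the beam's underside, so that is the highest point.


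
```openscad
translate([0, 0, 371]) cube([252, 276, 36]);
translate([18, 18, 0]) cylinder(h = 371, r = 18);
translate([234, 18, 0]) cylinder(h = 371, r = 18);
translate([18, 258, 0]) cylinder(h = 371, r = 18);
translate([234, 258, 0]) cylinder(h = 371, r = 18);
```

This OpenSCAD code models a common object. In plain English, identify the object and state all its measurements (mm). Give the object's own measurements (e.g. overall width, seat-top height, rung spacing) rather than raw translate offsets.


A simple wooden stool: a rectangular seat 252 mm (x) by 276 mm (y), 36 mm thick, top face at z = 407 mm, on four round legs, each 36 mm in diameter. The legs rest on z = 0, each leg's axis is inset half a diameter from the nearest pair of seat edges (so the leg's bounding box is flush with the corner).


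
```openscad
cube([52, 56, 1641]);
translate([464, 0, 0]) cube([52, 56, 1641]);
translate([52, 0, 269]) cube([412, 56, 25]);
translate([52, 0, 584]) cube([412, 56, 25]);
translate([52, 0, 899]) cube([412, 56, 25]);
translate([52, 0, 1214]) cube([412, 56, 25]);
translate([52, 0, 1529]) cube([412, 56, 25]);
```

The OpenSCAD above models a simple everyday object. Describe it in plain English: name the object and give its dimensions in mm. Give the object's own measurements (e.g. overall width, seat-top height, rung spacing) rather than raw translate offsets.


A straight ladder. Two 52×56 mm vertical rails, 1641 mm tall, stand 516 mm apart (outside-to-outside) with their front faces coplanar on the −y side. 5 rungs, each 56 mm deep and 25 mm tall, span between the inner faces of the rails, front faces flush with the rails. The lowest rung's underside is at z = 269 mm and rungs are spaced 315 mm apart (underside to underside).


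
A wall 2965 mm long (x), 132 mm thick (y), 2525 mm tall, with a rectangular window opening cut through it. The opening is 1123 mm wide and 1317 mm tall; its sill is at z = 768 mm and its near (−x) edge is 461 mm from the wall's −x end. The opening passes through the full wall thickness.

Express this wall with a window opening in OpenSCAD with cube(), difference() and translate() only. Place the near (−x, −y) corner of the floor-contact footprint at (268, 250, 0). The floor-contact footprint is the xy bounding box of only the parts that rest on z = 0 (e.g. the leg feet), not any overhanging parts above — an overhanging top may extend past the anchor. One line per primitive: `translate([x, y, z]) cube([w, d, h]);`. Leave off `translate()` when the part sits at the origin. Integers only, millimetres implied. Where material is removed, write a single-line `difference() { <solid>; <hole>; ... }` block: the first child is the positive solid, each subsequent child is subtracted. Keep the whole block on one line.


difference() { translate([268, 250, 0]) cube([2965, 132, 2525]); translate([729, 250, 768]) cube([1123, 132, 1317]); }


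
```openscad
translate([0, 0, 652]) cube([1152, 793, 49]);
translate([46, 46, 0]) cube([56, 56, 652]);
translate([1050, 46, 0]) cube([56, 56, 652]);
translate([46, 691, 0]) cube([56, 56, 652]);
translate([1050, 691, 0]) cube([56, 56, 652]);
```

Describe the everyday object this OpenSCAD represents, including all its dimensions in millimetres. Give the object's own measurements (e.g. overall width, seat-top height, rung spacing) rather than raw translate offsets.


A rectangular dining table. The top is 1152×793×49 mm with its upper surface at z = 701 mm. It stands on four 56×56 mm square legs, each inset 46 mm from the nearest pair of top edges, running from the floor to the underside of the top.


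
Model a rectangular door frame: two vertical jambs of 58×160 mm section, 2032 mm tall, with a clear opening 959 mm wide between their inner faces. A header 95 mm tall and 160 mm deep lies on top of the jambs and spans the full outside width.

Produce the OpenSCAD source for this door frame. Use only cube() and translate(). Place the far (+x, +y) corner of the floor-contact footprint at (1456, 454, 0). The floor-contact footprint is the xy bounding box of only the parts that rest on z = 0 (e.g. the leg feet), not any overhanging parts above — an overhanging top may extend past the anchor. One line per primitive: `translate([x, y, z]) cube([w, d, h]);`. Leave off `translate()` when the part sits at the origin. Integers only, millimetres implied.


translate([381, 294, 0]) cube([58, 160, 2032]);
translate([1398, 294, 0]) cube([58, 160, 2032]);
translate([381, 294, 2032]) cube([1075, 160, 95]);


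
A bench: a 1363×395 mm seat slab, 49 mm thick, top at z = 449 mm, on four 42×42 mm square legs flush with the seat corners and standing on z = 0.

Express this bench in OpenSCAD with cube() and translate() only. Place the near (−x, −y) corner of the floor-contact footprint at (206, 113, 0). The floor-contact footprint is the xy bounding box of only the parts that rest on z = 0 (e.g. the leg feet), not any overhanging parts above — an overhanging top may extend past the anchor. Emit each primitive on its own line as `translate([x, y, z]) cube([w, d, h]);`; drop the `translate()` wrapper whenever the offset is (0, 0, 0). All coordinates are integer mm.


translate([206, 113, 400]) cube([1363, 395, 49]);
translate([206, 113, 0]) cube([42, 42, 400]);
translate([206, 466, 0]) cube([42, 42, 400]);
translate([1527, 113, 0]) cube([42, 42, 400]);
translate([1527, 466, 0]) cube([42, 42, 400]);


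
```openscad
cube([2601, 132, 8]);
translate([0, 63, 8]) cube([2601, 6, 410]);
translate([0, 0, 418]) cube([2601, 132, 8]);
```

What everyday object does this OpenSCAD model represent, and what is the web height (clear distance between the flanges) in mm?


An I-beam. The web height is 410 mm.

Two wide flanges with a thin centred web — an I-beam. Overall 426 mm minus two 8 mm flanges gives a web of 426 − 2·8 = 410 mm.


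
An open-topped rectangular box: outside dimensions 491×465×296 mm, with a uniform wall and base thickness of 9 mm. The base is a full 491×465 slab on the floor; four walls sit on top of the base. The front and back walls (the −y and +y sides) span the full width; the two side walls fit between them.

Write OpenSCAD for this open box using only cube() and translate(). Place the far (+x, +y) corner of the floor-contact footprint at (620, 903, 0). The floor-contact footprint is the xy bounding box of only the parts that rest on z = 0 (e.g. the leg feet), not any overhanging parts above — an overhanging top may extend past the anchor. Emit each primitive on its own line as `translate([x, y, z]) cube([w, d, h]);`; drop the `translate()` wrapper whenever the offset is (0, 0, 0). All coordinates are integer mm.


translate([129, 438, 0]) cube([491, 465, 9]);
translate([129, 438, 9]) cube([491, 9, 287]);
translate([129, 894, 9]) cube([491, 9, 287]);
translate([129, 447, 9]) cube([9, 447, 287]);
translate([611, 447, 9]) cube([9, 447, 287]);


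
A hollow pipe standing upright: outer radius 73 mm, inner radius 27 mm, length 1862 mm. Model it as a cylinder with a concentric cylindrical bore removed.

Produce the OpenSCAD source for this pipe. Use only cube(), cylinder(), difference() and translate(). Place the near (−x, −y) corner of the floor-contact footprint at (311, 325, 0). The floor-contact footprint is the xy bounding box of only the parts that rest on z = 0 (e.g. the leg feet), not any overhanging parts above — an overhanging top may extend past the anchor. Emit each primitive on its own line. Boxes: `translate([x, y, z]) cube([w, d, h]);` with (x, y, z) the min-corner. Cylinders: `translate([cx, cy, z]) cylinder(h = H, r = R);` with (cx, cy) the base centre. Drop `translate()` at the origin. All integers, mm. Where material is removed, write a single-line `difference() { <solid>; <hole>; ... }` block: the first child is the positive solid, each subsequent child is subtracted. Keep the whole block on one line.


difference() { translate([384, 398, 0]) cylinder(h = 1862, r = 73); translate([384, 398, 0]) cylinder(h = 1862, r = 27); }


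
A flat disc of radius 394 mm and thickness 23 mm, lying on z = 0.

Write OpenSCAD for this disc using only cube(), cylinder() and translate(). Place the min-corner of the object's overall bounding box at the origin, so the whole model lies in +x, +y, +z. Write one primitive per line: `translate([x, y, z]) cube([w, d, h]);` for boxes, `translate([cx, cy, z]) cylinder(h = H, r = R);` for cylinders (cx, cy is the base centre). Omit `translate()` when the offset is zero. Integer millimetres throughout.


translate([394, 394, 0]) cylinder(h = 23, r = 394);


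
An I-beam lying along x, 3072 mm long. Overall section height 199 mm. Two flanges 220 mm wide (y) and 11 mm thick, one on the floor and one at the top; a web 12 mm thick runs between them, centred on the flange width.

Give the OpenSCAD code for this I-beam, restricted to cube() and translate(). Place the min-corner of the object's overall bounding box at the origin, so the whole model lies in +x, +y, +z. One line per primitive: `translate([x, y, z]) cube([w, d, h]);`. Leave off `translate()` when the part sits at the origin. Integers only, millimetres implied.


cube([3072, 220, 11]);
translate([0, 104, 11]) cube([3072, 12, 177]);
translate([0, 0, 188]) cube([3072, 220, 11]);


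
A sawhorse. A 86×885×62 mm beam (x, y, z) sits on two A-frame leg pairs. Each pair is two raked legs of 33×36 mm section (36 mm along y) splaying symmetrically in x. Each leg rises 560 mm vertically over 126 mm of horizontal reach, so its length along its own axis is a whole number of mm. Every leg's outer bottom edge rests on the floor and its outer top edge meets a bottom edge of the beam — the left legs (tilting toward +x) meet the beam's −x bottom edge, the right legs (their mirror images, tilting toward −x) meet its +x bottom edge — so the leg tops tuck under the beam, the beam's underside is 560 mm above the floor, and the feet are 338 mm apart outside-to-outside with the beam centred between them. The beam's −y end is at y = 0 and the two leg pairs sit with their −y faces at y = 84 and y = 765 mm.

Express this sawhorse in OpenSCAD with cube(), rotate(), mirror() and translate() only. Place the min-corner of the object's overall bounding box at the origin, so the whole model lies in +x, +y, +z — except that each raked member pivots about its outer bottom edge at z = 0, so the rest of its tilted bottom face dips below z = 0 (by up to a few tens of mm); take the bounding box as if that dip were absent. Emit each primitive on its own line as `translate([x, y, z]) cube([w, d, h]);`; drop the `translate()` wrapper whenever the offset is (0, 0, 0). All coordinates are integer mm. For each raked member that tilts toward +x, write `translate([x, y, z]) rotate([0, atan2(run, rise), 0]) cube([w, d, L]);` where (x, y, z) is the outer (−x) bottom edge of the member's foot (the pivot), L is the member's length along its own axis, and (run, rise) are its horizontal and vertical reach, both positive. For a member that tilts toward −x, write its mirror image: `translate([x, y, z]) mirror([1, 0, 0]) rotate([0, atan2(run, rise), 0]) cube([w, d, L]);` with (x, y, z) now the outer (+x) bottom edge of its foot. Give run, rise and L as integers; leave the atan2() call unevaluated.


translate([126, 0, 560]) cube([86, 885, 62]);
translate([0, 84, 0]) rotate([0, atan2(126, 560), 0]) cube([33, 36, 574]);
translate([338, 84, 0]) mirror([1, 0, 0]) rotate([0, atan2(126, 560), 0]) cube([33, 36, 574]);
translate([0, 765, 0]) rotate([0, atan2(126, 560), 0]) cube([33, 36, 574]);
translate([338, 765, 0]) mirror([1, 0, 0]) rotate([0, atan2(126, 560), 0]) cube([33, 36, 574]);


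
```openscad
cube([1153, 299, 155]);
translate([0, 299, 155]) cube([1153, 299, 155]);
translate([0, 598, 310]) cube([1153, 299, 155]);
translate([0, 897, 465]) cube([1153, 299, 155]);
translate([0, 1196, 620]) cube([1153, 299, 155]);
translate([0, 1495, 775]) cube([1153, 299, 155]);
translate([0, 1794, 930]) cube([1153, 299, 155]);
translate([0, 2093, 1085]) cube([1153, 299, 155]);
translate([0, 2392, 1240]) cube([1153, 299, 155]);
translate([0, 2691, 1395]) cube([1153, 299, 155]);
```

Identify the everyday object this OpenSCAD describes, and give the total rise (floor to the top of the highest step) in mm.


A staircase. The total rise is 1550 mm.

10 identical blocks, each offset up and back from the previous — a staircase. Each step is 155 mm tall and there are 10 of them, so the total rise is 10 × 155 = 1550 mm.


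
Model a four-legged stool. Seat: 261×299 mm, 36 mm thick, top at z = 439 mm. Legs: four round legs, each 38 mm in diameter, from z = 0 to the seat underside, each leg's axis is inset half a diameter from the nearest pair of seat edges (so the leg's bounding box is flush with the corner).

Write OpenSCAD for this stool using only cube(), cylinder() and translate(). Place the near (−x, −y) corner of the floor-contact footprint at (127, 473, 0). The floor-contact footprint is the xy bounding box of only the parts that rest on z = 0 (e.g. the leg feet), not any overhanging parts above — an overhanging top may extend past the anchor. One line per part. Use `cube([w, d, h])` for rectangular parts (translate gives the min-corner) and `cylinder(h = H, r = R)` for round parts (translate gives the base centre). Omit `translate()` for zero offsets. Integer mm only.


translate([127, 473, 403]) cube([261, 299, 36]);
translate([146, 492, 0]) cylinder(h = 403, r = 19);
translate([369, 492, 0]) cylinder(h = 403, r = 19);
translate([146, 753, 0]) cylinder(h = 403, r = 19);
translate([369, 753, 0]) cylinder(h = 403, r = 19);


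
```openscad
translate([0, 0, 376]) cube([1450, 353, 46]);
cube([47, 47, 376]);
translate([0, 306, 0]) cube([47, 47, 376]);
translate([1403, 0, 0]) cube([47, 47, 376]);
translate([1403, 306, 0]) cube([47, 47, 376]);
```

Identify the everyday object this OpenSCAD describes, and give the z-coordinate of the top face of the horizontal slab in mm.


A bench. The seat-top height is 422 mm.

A long slab on four corner posts — a bench. The slab sits at z = 376 with thickness 46, so the top is 376 + 46 = 422 mm.


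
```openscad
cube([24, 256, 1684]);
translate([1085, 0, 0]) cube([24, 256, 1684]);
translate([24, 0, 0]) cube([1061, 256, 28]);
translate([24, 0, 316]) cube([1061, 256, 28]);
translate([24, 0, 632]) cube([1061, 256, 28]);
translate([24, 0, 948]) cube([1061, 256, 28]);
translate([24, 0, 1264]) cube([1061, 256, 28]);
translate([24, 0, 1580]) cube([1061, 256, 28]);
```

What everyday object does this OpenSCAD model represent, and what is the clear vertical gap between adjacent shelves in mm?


A bookshelf. The clear shelf gap is 288 mm.

Two tall side panels with 6 horizontal boards between them — a bookshelf. The first two shelf undersides are at z = 0 and z = 316; with shelf thickness 28, the clear gap is 316 − 0 − 28 = 288 mm.


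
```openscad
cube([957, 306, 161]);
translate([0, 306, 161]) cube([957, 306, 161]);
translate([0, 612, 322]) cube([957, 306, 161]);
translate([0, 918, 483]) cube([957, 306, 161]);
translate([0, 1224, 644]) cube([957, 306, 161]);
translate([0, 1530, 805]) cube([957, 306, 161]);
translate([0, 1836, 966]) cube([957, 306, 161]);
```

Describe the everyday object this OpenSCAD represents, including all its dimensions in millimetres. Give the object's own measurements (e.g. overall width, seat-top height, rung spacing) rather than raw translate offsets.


A straight staircase of 7 solid steps. Each step is 957 mm wide (x), 306 mm deep (y, the going) and 161 mm tall (the rise). The first step rests on the floor; each subsequent step sits one going further in +y and one rise higher in +z, directly behind and above the previous step with no overlap.


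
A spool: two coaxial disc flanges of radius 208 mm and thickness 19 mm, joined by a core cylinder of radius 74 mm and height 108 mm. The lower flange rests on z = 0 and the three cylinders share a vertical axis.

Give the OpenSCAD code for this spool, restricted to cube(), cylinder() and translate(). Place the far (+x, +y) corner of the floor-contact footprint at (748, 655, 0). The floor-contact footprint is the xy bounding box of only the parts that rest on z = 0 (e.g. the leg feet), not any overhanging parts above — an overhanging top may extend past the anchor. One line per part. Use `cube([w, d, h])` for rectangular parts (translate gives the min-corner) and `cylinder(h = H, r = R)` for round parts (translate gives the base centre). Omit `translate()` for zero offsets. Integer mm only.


translate([540, 447, 0]) cylinder(h = 19, r = 208);
translate([540, 447, 19]) cylinder(h = 108, r = 74);
translate([540, 447, 127]) cylinder(h = 19, r = 208);


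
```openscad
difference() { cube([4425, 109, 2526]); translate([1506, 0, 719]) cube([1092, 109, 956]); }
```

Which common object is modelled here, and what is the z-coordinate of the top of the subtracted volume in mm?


A wall with a window opening. The window head height is 1675 mm.

A wall with a rectangular opening subtracted — a window. Sill at z = 719, opening 956 mm tall, so the head is at 719 + 956 = 1675 mm.


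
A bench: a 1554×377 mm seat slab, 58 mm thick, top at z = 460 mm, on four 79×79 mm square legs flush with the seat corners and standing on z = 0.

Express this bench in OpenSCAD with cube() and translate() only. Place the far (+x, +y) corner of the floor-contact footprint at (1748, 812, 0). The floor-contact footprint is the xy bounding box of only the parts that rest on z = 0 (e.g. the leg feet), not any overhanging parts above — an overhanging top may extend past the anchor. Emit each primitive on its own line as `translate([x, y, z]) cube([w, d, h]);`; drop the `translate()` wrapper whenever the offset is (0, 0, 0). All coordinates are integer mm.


translate([194, 435, 402]) cube([1554, 377, 58]);
translate([194, 435, 0]) cube([79, 79, 402]);
translate([194, 733, 0]) cube([79, 79, 402]);
translate([1669, 435, 0]) cube([79, 79, 402]);
translate([1669, 733, 0]) cube([79, 79, 402]);


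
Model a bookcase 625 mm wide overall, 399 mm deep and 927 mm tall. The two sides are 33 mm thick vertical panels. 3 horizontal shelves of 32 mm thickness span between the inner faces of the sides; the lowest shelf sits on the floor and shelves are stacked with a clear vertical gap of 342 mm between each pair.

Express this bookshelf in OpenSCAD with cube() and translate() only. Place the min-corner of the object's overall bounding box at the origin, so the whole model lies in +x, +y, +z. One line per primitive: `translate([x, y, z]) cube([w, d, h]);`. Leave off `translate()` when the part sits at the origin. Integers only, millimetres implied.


cube([33, 399, 927]);
translate([592, 0, 0]) cube([33, 399, 927]);
translate([33, 0, 0]) cube([559, 399, 32]);
translate([33, 0, 374]) cube([559, 399, 32]);
translate([33, 0, 748]) cube([559, 399, 32]);


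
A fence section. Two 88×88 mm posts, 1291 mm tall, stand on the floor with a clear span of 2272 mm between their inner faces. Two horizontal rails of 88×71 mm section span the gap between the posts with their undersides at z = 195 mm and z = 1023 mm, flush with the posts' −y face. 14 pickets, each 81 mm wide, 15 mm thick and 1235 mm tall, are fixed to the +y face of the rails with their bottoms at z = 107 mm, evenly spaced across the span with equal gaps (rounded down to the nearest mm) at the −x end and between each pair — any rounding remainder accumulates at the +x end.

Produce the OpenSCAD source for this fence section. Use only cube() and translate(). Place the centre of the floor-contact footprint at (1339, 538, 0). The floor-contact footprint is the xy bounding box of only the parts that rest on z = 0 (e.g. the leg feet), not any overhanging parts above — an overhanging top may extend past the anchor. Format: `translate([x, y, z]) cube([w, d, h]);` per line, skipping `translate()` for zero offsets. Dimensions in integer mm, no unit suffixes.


translate([115, 494, 0]) cube([88, 88, 1291]);
translate([2475, 494, 0]) cube([88, 88, 1291]);
translate([203, 494, 195]) cube([2272, 88, 71]);
translate([203, 494, 1023]) cube([2272, 88, 71]);
translate([278, 582, 107]) cube([81, 15, 1235]);
translate([434, 582, 107]) cube([81, 15, 1235]);
translate([590, 582, 107]) cube([81, 15, 1235]);
translate([746, 582, 107]) cube([81, 15, 1235]);
translate([902, 582, 107]) cube([81, 15, 1235]);
translate([1058, 582, 107]) cube([81, 15, 1235]);
translate([1214, 582, 107]) cube([81, 15, 1235]);
translate([1370, 582, 107]) cube([81, 15, 1235]);
translate([1526, 582, 107]) cube([81, 15, 1235]);
translate([1682, 582, 107]) cube([81, 15, 1235]);
translate([1838, 582, 107]) cube([81, 15, 1235]);
translate([1994, 582, 107]) cube([81, 15, 1235]);
translate([2150, 582, 107]) cube([81, 15, 1235]);
translate([2306, 582, 107]) cube([81, 15, 1235]);


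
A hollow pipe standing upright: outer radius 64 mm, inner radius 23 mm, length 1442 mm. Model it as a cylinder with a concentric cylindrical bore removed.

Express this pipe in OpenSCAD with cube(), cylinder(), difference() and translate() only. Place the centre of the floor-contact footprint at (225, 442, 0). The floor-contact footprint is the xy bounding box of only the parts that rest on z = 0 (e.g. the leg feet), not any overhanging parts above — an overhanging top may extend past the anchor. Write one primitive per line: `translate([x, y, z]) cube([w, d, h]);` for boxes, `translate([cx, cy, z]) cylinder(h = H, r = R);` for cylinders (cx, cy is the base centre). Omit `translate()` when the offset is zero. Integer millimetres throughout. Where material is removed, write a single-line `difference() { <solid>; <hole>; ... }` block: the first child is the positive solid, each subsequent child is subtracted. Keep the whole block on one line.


difference() { translate([225, 442, 0]) cylinder(h = 1442, r = 64); translate([225, 442, 0]) cylinder(h = 1442, r = 23); }


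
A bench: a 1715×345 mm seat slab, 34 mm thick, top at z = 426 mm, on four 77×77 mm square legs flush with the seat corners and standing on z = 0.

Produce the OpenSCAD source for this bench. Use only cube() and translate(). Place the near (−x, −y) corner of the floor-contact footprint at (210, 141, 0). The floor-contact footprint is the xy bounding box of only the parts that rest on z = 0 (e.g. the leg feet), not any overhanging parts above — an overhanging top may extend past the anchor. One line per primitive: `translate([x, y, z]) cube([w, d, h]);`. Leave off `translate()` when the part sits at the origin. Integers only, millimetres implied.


translate([210, 141, 392]) cube([1715, 345, 34]);
translate([210, 141, 0]) cube([77, 77, 392]);
translate([210, 409, 0]) cube([77, 77, 392]);
translate([1848, 141, 0]) cube([77, 77, 392]);
translate([1848, 409, 0]) cube([77, 77, 392]);


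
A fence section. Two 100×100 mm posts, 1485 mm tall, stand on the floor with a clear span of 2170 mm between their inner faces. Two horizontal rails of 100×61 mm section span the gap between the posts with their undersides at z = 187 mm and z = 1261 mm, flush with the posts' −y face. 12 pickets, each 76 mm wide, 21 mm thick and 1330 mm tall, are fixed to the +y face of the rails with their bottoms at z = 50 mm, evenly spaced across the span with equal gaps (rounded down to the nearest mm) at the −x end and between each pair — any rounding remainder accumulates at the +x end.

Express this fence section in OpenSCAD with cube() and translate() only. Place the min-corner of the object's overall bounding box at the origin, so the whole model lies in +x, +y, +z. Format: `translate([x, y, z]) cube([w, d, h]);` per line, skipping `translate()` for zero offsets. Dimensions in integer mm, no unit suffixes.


cube([100, 100, 1485]);
translate([2270, 0, 0]) cube([100, 100, 1485]);
translate([100, 0, 187]) cube([2170, 100, 61]);
translate([100, 0, 1261]) cube([2170, 100, 61]);
translate([196, 100, 50]) cube([76, 21, 1330]);
translate([368, 100, 50]) cube([76, 21, 1330]);
translate([540, 100, 50]) cube([76, 21, 1330]);
translate([712, 100, 50]) cube([76, 21, 1330]);
translate([884, 100, 50]) cube([76, 21, 1330]);
translate([1056, 100, 50]) cube([76, 21, 1330]);
translate([1228, 100, 50]) cube([76, 21, 1330]);
translate([1400, 100, 50]) cube([76, 21, 1330]);
translate([1572, 100, 50]) cube([76, 21, 1330]);
translate([1744, 100, 50]) cube([76, 21, 1330]);
translate([1916, 100, 50]) cube([76, 21, 1330]);
translate([2088, 100, 50]) cube([76, 21, 1330]);


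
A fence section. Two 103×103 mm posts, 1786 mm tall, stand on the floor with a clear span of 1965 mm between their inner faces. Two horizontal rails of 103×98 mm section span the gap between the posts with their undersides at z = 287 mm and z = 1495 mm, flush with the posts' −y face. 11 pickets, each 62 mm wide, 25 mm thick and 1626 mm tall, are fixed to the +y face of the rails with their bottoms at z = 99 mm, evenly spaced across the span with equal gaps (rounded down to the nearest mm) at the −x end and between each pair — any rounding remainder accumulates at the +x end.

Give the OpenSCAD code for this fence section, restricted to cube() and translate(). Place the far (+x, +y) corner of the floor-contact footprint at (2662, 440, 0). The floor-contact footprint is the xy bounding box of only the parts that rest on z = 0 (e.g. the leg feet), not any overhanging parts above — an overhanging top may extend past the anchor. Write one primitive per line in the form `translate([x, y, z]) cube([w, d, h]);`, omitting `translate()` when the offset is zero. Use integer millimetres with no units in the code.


translate([491, 337, 0]) cube([103, 103, 1786]);
translate([2559, 337, 0]) cube([103, 103, 1786]);
translate([594, 337, 287]) cube([1965, 103, 98]);
translate([594, 337, 1495]) cube([1965, 103, 98]);
translate([700, 440, 99]) cube([62, 25, 1626]);
translate([868, 440, 99]) cube([62, 25, 1626]);
translate([1036, 440, 99]) cube([62, 25, 1626]);
translate([1204, 440, 99]) cube([62, 25, 1626]);
translate([1372, 440, 99]) cube([62, 25, 1626]);
translate([1540, 440, 99]) cube([62, 25, 1626]);
translate([1708, 440, 99]) cube([62, 25, 1626]);
translate([1876, 440, 99]) cube([62, 25, 1626]);
translate([2044, 440, 99]) cube([62, 25, 1626]);
translate([2212, 440, 99]) cube([62, 25, 1626]);
translate([2380, 440, 99]) cube([62, 25, 1626]);


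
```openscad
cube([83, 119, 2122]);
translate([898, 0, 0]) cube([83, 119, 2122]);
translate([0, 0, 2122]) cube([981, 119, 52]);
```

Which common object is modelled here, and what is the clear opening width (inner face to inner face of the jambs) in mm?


A door frame. The clear opening width is 815 mm.

Two 2122 mm tall posts with a header on top — a door frame. The left jamb is 83 mm wide at x = 0; the right jamb starts at x = 898. The clear opening is 898 − 83 = 815 mm.


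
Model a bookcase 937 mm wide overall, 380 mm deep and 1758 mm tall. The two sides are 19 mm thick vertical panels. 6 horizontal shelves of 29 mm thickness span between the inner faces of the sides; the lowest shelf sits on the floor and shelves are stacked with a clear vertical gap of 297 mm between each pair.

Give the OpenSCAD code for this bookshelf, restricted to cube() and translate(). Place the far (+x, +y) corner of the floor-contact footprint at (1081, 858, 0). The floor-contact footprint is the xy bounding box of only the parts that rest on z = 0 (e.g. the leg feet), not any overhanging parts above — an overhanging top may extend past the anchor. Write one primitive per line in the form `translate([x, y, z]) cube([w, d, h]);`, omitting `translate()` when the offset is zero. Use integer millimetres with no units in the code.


translate([144, 478, 0]) cube([19, 380, 1758]);
translate([1062, 478, 0]) cube([19, 380, 1758]);
translate([163, 478, 0]) cube([899, 380, 29]);
translate([163, 478, 326]) cube([899, 380, 29]);
translate([163, 478, 652]) cube([899, 380, 29]);
translate([163, 478, 978]) cube([899, 380, 29]);
translate([163, 478, 1304]) cube([899, 380, 29]);
translate([163, 478, 1630]) cube([899, 380, 29]);


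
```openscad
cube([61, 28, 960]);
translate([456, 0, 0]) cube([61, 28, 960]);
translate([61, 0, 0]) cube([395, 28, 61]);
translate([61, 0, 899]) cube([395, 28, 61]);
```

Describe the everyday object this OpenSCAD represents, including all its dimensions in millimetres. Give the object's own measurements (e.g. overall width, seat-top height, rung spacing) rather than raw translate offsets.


A rectangular picture frame lying in the x–z plane (depth along y). The opening is 395 mm wide (x) by 838 mm tall (z), surrounded by a border 61 mm wide on all four sides. The frame is 28 mm deep and is made of two full-height vertical stiles with two horizontal rails fitted between them.


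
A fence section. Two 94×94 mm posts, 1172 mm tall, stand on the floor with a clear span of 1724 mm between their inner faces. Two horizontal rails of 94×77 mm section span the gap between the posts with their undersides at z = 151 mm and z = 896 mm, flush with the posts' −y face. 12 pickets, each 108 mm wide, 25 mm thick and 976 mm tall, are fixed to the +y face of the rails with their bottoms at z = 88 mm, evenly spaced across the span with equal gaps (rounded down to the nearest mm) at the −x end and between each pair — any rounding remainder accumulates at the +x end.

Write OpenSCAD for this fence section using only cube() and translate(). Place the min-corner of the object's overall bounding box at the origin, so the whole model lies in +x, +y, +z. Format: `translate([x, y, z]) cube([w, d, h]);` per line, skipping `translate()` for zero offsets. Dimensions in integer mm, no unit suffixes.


cube([94, 94, 1172]);
translate([1818, 0, 0]) cube([94, 94, 1172]);
translate([94, 0, 151]) cube([1724, 94, 77]);
translate([94, 0, 896]) cube([1724, 94, 77]);
translate([126, 94, 88]) cube([108, 25, 976]);
translate([266, 94, 88]) cube([108, 25, 976]);
translate([406, 94, 88]) cube([108, 25, 976]);
translate([546, 94, 88]) cube([108, 25, 976]);
translate([686, 94, 88]) cube([108, 25, 976]);
translate([826, 94, 88]) cube([108, 25, 976]);
translate([966, 94, 88]) cube([108, 25, 976]);
translate([1106, 94, 88]) cube([108, 25, 976]);
translate([1246, 94, 88]) cube([108, 25, 976]);
translate([1386, 94, 88]) cube([108, 25, 976]);
translate([1526, 94, 88]) cube([108, 25, 976]);
translate([1666, 94, 88]) cube([108, 25, 976]);


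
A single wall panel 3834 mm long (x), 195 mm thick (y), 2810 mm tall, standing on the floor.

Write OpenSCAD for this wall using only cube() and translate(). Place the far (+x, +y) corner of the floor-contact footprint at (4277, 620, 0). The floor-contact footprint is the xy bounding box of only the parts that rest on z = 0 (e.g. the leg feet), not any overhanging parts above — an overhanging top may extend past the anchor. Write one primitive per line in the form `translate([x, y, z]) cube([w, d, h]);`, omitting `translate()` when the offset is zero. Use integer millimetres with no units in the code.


translate([443, 425, 0]) cube([3834, 195, 2810]);


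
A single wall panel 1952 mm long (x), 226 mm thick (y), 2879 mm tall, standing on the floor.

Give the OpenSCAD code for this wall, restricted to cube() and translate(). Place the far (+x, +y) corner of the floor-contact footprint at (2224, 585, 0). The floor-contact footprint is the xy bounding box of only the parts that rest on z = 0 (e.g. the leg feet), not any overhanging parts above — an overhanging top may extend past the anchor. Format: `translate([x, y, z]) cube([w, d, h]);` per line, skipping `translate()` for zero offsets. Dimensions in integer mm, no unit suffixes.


translate([272, 359, 0]) cube([1952, 226, 2879]);


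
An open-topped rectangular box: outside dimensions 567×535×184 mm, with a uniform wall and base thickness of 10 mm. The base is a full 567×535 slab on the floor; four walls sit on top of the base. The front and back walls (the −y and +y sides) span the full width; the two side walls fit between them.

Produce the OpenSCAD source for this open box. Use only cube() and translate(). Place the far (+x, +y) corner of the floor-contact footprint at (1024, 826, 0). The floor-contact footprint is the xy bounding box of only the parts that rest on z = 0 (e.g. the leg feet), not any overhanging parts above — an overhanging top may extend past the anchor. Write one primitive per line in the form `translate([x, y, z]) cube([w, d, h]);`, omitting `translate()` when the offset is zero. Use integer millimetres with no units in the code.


translate([457, 291, 0]) cube([567, 535, 10]);
translate([457, 291, 10]) cube([567, 10, 174]);
translate([457, 816, 10]) cube([567, 10, 174]);
translate([457, 301, 10]) cube([10, 515, 174]);
translate([1014, 301, 10]) cube([10, 515, 174]);
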